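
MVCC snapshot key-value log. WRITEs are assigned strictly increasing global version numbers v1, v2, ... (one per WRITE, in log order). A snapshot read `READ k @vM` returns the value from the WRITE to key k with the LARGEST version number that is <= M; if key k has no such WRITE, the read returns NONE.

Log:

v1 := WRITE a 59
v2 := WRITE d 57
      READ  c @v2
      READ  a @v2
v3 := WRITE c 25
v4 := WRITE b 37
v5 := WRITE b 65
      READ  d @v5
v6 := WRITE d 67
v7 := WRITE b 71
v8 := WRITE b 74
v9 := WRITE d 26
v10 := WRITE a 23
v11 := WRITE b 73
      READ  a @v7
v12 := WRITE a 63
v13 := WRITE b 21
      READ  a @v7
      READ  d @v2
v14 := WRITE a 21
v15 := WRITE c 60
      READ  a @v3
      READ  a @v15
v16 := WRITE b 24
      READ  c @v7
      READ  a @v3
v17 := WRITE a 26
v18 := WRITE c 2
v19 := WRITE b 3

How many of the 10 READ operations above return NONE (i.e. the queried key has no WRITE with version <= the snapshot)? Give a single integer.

v1: WRITE a=59  (a history now [(1, 59)])
v2: WRITE d=57  (d history now [(2, 57)])
READ c @v2: history=[] -> no version <= 2 -> NONE
READ a @v2: history=[(1, 59)] -> pick v1 -> 59
v3: WRITE c=25  (c history now [(3, 25)])
v4: WRITE b=37  (b history now [(4, 37)])
v5: WRITE b=65  (b history now [(4, 37), (5, 65)])
READ d @v5: history=[(2, 57)] -> pick v2 -> 57
v6: WRITE d=67  (d history now [(2, 57), (6, 67)])
v7: WRITE b=71  (b history now [(4, 37), (5, 65), (7, 71)])
v8: WRITE b=74  (b history now [(4, 37), (5, 65), (7, 71), (8, 74)])
v9: WRITE d=26  (d history now [(2, 57), (6, 67), (9, 26)])
v10: WRITE a=23  (a history now [(1, 59), (10, 23)])
v11: WRITE b=73  (b history now [(4, 37), (5, 65), (7, 71), (8, 74), (11, 73)])
READ a @v7: history=[(1, 59), (10, 23)] -> pick v1 -> 59
v12: WRITE a=63  (a history now [(1, 59), (10, 23), (12, 63)])
v13: WRITE b=21  (b history now [(4, 37), (5, 65), (7, 71), (8, 74), (11, 73), (13, 21)])
READ a @v7: history=[(1, 59), (10, 23), (12, 63)] -> pick v1 -> 59
READ d @v2: history=[(2, 57), (6, 67), (9, 26)] -> pick v2 -> 57
v14: WRITE a=21  (a history now [(1, 59), (10, 23), (12, 63), (14, 21)])
v15: WRITE c=60  (c history now [(3, 25), (15, 60)])
READ a @v3: history=[(1, 59), (10, 23), (12, 63), (14, 21)] -> pick v1 -> 59
READ a @v15: history=[(1, 59), (10, 23), (12, 63), (14, 21)] -> pick v14 -> 21
v16: WRITE b=24  (b history now [(4, 37), (5, 65), (7, 71), (8, 74), (11, 73), (13, 21), (16, 24)])
READ c @v7: history=[(3, 25), (15, 60)] -> pick v3 -> 25
READ a @v3: history=[(1, 59), (10, 23), (12, 63), (14, 21)] -> pick v1 -> 59
v17: WRITE a=26  (a history now [(1, 59), (10, 23), (12, 63), (14, 21), (17, 26)])
v18: WRITE c=2  (c history now [(3, 25), (15, 60), (18, 2)])
v19: WRITE b=3  (b history now [(4, 37), (5, 65), (7, 71), (8, 74), (11, 73), (13, 21), (16, 24), (19, 3)])
Read results in order: ['NONE', '59', '57', '59', '59', '57', '59', '21', '25', '59']
NONE count = 1

Answer: 1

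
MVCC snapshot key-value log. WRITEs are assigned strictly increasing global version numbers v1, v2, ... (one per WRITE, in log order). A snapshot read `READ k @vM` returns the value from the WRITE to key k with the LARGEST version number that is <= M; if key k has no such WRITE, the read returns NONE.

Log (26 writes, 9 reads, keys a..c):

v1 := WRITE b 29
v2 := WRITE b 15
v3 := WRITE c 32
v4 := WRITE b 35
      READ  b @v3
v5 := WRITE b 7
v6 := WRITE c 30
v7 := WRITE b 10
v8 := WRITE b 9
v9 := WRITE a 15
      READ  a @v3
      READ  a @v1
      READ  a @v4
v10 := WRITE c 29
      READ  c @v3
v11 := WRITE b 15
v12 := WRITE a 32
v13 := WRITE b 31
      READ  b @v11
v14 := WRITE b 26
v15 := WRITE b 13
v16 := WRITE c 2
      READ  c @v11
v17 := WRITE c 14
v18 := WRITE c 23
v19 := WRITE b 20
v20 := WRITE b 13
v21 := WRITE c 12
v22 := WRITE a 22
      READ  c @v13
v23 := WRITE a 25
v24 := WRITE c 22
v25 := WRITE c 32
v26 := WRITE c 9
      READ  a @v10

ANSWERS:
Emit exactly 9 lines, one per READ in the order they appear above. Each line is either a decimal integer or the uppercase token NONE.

v1: WRITE b=29  (b history now [(1, 29)])
v2: WRITE b=15  (b history now [(1, 29), (2, 15)])
v3: WRITE c=32  (c history now [(3, 32)])
v4: WRITE b=35  (b history now [(1, 29), (2, 15), (4, 35)])
READ b @v3: history=[(1, 29), (2, 15), (4, 35)] -> pick v2 -> 15
v5: WRITE b=7  (b history now [(1, 29), (2, 15), (4, 35), (5, 7)])
v6: WRITE c=30  (c history now [(3, 32), (6, 30)])
v7: WRITE b=10  (b history now [(1, 29), (2, 15), (4, 35), (5, 7), (7, 10)])
v8: WRITE b=9  (b history now [(1, 29), (2, 15), (4, 35), (5, 7), (7, 10), (8, 9)])
v9: WRITE a=15  (a history now [(9, 15)])
READ a @v3: history=[(9, 15)] -> no version <= 3 -> NONE
READ a @v1: history=[(9, 15)] -> no version <= 1 -> NONE
READ a @v4: history=[(9, 15)] -> no version <= 4 -> NONE
v10: WRITE c=29  (c history now [(3, 32), (6, 30), (10, 29)])
READ c @v3: history=[(3, 32), (6, 30), (10, 29)] -> pick v3 -> 32
v11: WRITE b=15  (b history now [(1, 29), (2, 15), (4, 35), (5, 7), (7, 10), (8, 9), (11, 15)])
v12: WRITE a=32  (a history now [(9, 15), (12, 32)])
v13: WRITE b=31  (b history now [(1, 29), (2, 15), (4, 35), (5, 7), (7, 10), (8, 9), (11, 15), (13, 31)])
READ b @v11: history=[(1, 29), (2, 15), (4, 35), (5, 7), (7, 10), (8, 9), (11, 15), (13, 31)] -> pick v11 -> 15
v14: WRITE b=26  (b history now [(1, 29), (2, 15), (4, 35), (5, 7), (7, 10), (8, 9), (11, 15), (13, 31), (14, 26)])
v15: WRITE b=13  (b history now [(1, 29), (2, 15), (4, 35), (5, 7), (7, 10), (8, 9), (11, 15), (13, 31), (14, 26), (15, 13)])
v16: WRITE c=2  (c history now [(3, 32), (6, 30), (10, 29), (16, 2)])
READ c @v11: history=[(3, 32), (6, 30), (10, 29), (16, 2)] -> pick v10 -> 29
v17: WRITE c=14  (c history now [(3, 32), (6, 30), (10, 29), (16, 2), (17, 14)])
v18: WRITE c=23  (c history now [(3, 32), (6, 30), (10, 29), (16, 2), (17, 14), (18, 23)])
v19: WRITE b=20  (b history now [(1, 29), (2, 15), (4, 35), (5, 7), (7, 10), (8, 9), (11, 15), (13, 31), (14, 26), (15, 13), (19, 20)])
v20: WRITE b=13  (b history now [(1, 29), (2, 15), (4, 35), (5, 7), (7, 10), (8, 9), (11, 15), (13, 31), (14, 26), (15, 13), (19, 20), (20, 13)])
v21: WRITE c=12  (c history now [(3, 32), (6, 30), (10, 29), (16, 2), (17, 14), (18, 23), (21, 12)])
v22: WRITE a=22  (a history now [(9, 15), (12, 32), (22, 22)])
READ c @v13: history=[(3, 32), (6, 30), (10, 29), (16, 2), (17, 14), (18, 23), (21, 12)] -> pick v10 -> 29
v23: WRITE a=25  (a history now [(9, 15), (12, 32), (22, 22), (23, 25)])
v24: WRITE c=22  (c history now [(3, 32), (6, 30), (10, 29), (16, 2), (17, 14), (18, 23), (21, 12), (24, 22)])
v25: WRITE c=32  (c history now [(3, 32), (6, 30), (10, 29), (16, 2), (17, 14), (18, 23), (21, 12), (24, 22), (25, 32)])
v26: WRITE c=9  (c history now [(3, 32), (6, 30), (10, 29), (16, 2), (17, 14), (18, 23), (21, 12), (24, 22), (25, 32), (26, 9)])
READ a @v10: history=[(9, 15), (12, 32), (22, 22), (23, 25)] -> pick v9 -> 15

Answer: 15
NONE
NONE
NONE
32
15
29
29
15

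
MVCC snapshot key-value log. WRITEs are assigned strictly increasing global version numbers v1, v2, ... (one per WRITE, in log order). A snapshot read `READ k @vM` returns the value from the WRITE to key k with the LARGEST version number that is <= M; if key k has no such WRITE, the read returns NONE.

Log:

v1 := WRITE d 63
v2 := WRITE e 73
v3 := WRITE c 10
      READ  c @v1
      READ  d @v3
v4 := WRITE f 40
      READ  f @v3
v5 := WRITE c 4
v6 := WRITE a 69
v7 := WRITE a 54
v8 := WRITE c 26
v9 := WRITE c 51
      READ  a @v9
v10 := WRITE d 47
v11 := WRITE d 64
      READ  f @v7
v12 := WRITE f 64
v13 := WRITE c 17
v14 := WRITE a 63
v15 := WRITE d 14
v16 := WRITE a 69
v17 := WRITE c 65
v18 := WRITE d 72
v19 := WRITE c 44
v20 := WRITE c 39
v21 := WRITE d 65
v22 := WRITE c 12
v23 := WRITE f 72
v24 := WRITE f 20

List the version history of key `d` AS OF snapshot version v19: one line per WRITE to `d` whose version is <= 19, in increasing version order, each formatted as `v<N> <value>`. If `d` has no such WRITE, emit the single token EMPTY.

Answer: v1 63
v10 47
v11 64
v15 14
v18 72

Derivation:
Scan writes for key=d with version <= 19:
  v1 WRITE d 63 -> keep
  v2 WRITE e 73 -> skip
  v3 WRITE c 10 -> skip
  v4 WRITE f 40 -> skip
  v5 WRITE c 4 -> skip
  v6 WRITE a 69 -> skip
  v7 WRITE a 54 -> skip
  v8 WRITE c 26 -> skip
  v9 WRITE c 51 -> skip
  v10 WRITE d 47 -> keep
  v11 WRITE d 64 -> keep
  v12 WRITE f 64 -> skip
  v13 WRITE c 17 -> skip
  v14 WRITE a 63 -> skip
  v15 WRITE d 14 -> keep
  v16 WRITE a 69 -> skip
  v17 WRITE c 65 -> skip
  v18 WRITE d 72 -> keep
  v19 WRITE c 44 -> skip
  v20 WRITE c 39 -> skip
  v21 WRITE d 65 -> drop (> snap)
  v22 WRITE c 12 -> skip
  v23 WRITE f 72 -> skip
  v24 WRITE f 20 -> skip
Collected: [(1, 63), (10, 47), (11, 64), (15, 14), (18, 72)]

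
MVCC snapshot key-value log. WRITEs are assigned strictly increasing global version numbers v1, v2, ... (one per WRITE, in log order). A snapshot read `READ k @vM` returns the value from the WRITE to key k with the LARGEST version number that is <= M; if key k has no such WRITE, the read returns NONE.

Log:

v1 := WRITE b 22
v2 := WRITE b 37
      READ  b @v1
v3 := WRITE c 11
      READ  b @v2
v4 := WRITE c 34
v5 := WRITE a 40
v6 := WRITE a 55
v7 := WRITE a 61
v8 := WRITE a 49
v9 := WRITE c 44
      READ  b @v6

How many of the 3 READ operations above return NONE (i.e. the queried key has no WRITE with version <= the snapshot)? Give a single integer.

Answer: 0

Derivation:
v1: WRITE b=22  (b history now [(1, 22)])
v2: WRITE b=37  (b history now [(1, 22), (2, 37)])
READ b @v1: history=[(1, 22), (2, 37)] -> pick v1 -> 22
v3: WRITE c=11  (c history now [(3, 11)])
READ b @v2: history=[(1, 22), (2, 37)] -> pick v2 -> 37
v4: WRITE c=34  (c history now [(3, 11), (4, 34)])
v5: WRITE a=40  (a history now [(5, 40)])
v6: WRITE a=55  (a history now [(5, 40), (6, 55)])
v7: WRITE a=61  (a history now [(5, 40), (6, 55), (7, 61)])
v8: WRITE a=49  (a history now [(5, 40), (6, 55), (7, 61), (8, 49)])
v9: WRITE c=44  (c history now [(3, 11), (4, 34), (9, 44)])
READ b @v6: history=[(1, 22), (2, 37)] -> pick v2 -> 37
Read results in order: ['22', '37', '37']
NONE count = 0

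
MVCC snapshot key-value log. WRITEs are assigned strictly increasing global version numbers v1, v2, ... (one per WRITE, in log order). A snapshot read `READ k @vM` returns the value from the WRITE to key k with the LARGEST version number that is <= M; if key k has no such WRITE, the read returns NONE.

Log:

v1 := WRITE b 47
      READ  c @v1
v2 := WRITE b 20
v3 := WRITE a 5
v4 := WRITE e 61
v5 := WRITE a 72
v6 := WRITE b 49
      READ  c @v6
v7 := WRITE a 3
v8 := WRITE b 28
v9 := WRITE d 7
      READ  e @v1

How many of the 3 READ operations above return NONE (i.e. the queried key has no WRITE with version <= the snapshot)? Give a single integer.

v1: WRITE b=47  (b history now [(1, 47)])
READ c @v1: history=[] -> no version <= 1 -> NONE
v2: WRITE b=20  (b history now [(1, 47), (2, 20)])
v3: WRITE a=5  (a history now [(3, 5)])
v4: WRITE e=61  (e history now [(4, 61)])
v5: WRITE a=72  (a history now [(3, 5), (5, 72)])
v6: WRITE b=49  (b history now [(1, 47), (2, 20), (6, 49)])
READ c @v6: history=[] -> no version <= 6 -> NONE
v7: WRITE a=3  (a history now [(3, 5), (5, 72), (7, 3)])
v8: WRITE b=28  (b history now [(1, 47), (2, 20), (6, 49), (8, 28)])
v9: WRITE d=7  (d history now [(9, 7)])
READ e @v1: history=[(4, 61)] -> no version <= 1 -> NONE
Read results in order: ['NONE', 'NONE', 'NONE']
NONE count = 3

Answer: 3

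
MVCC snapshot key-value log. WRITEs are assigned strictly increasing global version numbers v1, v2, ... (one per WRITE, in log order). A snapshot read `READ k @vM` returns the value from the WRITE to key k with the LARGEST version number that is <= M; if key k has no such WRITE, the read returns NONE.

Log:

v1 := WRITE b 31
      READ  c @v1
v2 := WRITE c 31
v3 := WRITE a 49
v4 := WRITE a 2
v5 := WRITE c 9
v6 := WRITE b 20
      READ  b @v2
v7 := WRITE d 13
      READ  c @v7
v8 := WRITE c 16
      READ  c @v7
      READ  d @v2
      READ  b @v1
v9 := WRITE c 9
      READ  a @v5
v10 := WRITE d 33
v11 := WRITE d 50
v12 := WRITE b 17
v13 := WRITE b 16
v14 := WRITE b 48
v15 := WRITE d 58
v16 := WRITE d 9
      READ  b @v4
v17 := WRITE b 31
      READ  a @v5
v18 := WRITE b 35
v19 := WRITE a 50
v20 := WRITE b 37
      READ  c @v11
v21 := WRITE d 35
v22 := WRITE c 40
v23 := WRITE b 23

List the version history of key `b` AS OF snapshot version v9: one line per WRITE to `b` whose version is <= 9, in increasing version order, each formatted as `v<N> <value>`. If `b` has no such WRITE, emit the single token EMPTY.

Scan writes for key=b with version <= 9:
  v1 WRITE b 31 -> keep
  v2 WRITE c 31 -> skip
  v3 WRITE a 49 -> skip
  v4 WRITE a 2 -> skip
  v5 WRITE c 9 -> skip
  v6 WRITE b 20 -> keep
  v7 WRITE d 13 -> skip
  v8 WRITE c 16 -> skip
  v9 WRITE c 9 -> skip
  v10 WRITE d 33 -> skip
  v11 WRITE d 50 -> skip
  v12 WRITE b 17 -> drop (> snap)
  v13 WRITE b 16 -> drop (> snap)
  v14 WRITE b 48 -> drop (> snap)
  v15 WRITE d 58 -> skip
  v16 WRITE d 9 -> skip
  v17 WRITE b 31 -> drop (> snap)
  v18 WRITE b 35 -> drop (> snap)
  v19 WRITE a 50 -> skip
  v20 WRITE b 37 -> drop (> snap)
  v21 WRITE d 35 -> skip
  v22 WRITE c 40 -> skip
  v23 WRITE b 23 -> drop (> snap)
Collected: [(1, 31), (6, 20)]

Answer: v1 31
v6 20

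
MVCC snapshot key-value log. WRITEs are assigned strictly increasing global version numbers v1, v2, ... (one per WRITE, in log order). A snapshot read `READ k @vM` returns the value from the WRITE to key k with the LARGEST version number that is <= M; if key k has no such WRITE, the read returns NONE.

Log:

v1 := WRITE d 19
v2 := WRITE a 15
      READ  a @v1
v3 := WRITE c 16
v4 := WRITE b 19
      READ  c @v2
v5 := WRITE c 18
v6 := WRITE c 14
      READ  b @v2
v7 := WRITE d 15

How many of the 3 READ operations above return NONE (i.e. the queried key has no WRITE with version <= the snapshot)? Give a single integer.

Answer: 3

Derivation:
v1: WRITE d=19  (d history now [(1, 19)])
v2: WRITE a=15  (a history now [(2, 15)])
READ a @v1: history=[(2, 15)] -> no version <= 1 -> NONE
v3: WRITE c=16  (c history now [(3, 16)])
v4: WRITE b=19  (b history now [(4, 19)])
READ c @v2: history=[(3, 16)] -> no version <= 2 -> NONE
v5: WRITE c=18  (c history now [(3, 16), (5, 18)])
v6: WRITE c=14  (c history now [(3, 16), (5, 18), (6, 14)])
READ b @v2: history=[(4, 19)] -> no version <= 2 -> NONE
v7: WRITE d=15  (d history now [(1, 19), (7, 15)])
Read results in order: ['NONE', 'NONE', 'NONE']
NONE count = 3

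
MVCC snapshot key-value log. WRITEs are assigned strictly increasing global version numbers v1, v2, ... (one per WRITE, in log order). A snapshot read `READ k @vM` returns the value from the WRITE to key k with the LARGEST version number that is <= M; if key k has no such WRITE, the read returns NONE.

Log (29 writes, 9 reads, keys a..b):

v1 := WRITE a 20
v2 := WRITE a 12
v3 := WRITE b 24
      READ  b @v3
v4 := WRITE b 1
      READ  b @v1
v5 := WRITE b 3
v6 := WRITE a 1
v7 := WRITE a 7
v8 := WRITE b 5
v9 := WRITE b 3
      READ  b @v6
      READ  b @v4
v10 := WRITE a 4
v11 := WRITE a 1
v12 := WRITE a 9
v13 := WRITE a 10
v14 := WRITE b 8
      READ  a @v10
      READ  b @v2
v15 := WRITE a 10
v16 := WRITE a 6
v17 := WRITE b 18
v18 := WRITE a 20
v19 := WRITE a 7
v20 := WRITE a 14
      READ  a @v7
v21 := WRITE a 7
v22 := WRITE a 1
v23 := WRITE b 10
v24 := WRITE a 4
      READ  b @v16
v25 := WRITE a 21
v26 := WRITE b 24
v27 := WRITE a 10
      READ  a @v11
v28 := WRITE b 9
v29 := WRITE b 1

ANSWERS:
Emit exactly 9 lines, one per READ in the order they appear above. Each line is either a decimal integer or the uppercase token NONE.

Answer: 24
NONE
3
1
4
NONE
7
8
1

Derivation:
v1: WRITE a=20  (a history now [(1, 20)])
v2: WRITE a=12  (a history now [(1, 20), (2, 12)])
v3: WRITE b=24  (b history now [(3, 24)])
READ b @v3: history=[(3, 24)] -> pick v3 -> 24
v4: WRITE b=1  (b history now [(3, 24), (4, 1)])
READ b @v1: history=[(3, 24), (4, 1)] -> no version <= 1 -> NONE
v5: WRITE b=3  (b history now [(3, 24), (4, 1), (5, 3)])
v6: WRITE a=1  (a history now [(1, 20), (2, 12), (6, 1)])
v7: WRITE a=7  (a history now [(1, 20), (2, 12), (6, 1), (7, 7)])
v8: WRITE b=5  (b history now [(3, 24), (4, 1), (5, 3), (8, 5)])
v9: WRITE b=3  (b history now [(3, 24), (4, 1), (5, 3), (8, 5), (9, 3)])
READ b @v6: history=[(3, 24), (4, 1), (5, 3), (8, 5), (9, 3)] -> pick v5 -> 3
READ b @v4: history=[(3, 24), (4, 1), (5, 3), (8, 5), (9, 3)] -> pick v4 -> 1
v10: WRITE a=4  (a history now [(1, 20), (2, 12), (6, 1), (7, 7), (10, 4)])
v11: WRITE a=1  (a history now [(1, 20), (2, 12), (6, 1), (7, 7), (10, 4), (11, 1)])
v12: WRITE a=9  (a history now [(1, 20), (2, 12), (6, 1), (7, 7), (10, 4), (11, 1), (12, 9)])
v13: WRITE a=10  (a history now [(1, 20), (2, 12), (6, 1), (7, 7), (10, 4), (11, 1), (12, 9), (13, 10)])
v14: WRITE b=8  (b history now [(3, 24), (4, 1), (5, 3), (8, 5), (9, 3), (14, 8)])
READ a @v10: history=[(1, 20), (2, 12), (6, 1), (7, 7), (10, 4), (11, 1), (12, 9), (13, 10)] -> pick v10 -> 4
READ b @v2: history=[(3, 24), (4, 1), (5, 3), (8, 5), (9, 3), (14, 8)] -> no version <= 2 -> NONE
v15: WRITE a=10  (a history now [(1, 20), (2, 12), (6, 1), (7, 7), (10, 4), (11, 1), (12, 9), (13, 10), (15, 10)])
v16: WRITE a=6  (a history now [(1, 20), (2, 12), (6, 1), (7, 7), (10, 4), (11, 1), (12, 9), (13, 10), (15, 10), (16, 6)])
v17: WRITE b=18  (b history now [(3, 24), (4, 1), (5, 3), (8, 5), (9, 3), (14, 8), (17, 18)])
v18: WRITE a=20  (a history now [(1, 20), (2, 12), (6, 1), (7, 7), (10, 4), (11, 1), (12, 9), (13, 10), (15, 10), (16, 6), (18, 20)])
v19: WRITE a=7  (a history now [(1, 20), (2, 12), (6, 1), (7, 7), (10, 4), (11, 1), (12, 9), (13, 10), (15, 10), (16, 6), (18, 20), (19, 7)])
v20: WRITE a=14  (a history now [(1, 20), (2, 12), (6, 1), (7, 7), (10, 4), (11, 1), (12, 9), (13, 10), (15, 10), (16, 6), (18, 20), (19, 7), (20, 14)])
READ a @v7: history=[(1, 20), (2, 12), (6, 1), (7, 7), (10, 4), (11, 1), (12, 9), (13, 10), (15, 10), (16, 6), (18, 20), (19, 7), (20, 14)] -> pick v7 -> 7
v21: WRITE a=7  (a history now [(1, 20), (2, 12), (6, 1), (7, 7), (10, 4), (11, 1), (12, 9), (13, 10), (15, 10), (16, 6), (18, 20), (19, 7), (20, 14), (21, 7)])
v22: WRITE a=1  (a history now [(1, 20), (2, 12), (6, 1), (7, 7), (10, 4), (11, 1), (12, 9), (13, 10), (15, 10), (16, 6), (18, 20), (19, 7), (20, 14), (21, 7), (22, 1)])
v23: WRITE b=10  (b history now [(3, 24), (4, 1), (5, 3), (8, 5), (9, 3), (14, 8), (17, 18), (23, 10)])
v24: WRITE a=4  (a history now [(1, 20), (2, 12), (6, 1), (7, 7), (10, 4), (11, 1), (12, 9), (13, 10), (15, 10), (16, 6), (18, 20), (19, 7), (20, 14), (21, 7), (22, 1), (24, 4)])
READ b @v16: history=[(3, 24), (4, 1), (5, 3), (8, 5), (9, 3), (14, 8), (17, 18), (23, 10)] -> pick v14 -> 8
v25: WRITE a=21  (a history now [(1, 20), (2, 12), (6, 1), (7, 7), (10, 4), (11, 1), (12, 9), (13, 10), (15, 10), (16, 6), (18, 20), (19, 7), (20, 14), (21, 7), (22, 1), (24, 4), (25, 21)])
v26: WRITE b=24  (b history now [(3, 24), (4, 1), (5, 3), (8, 5), (9, 3), (14, 8), (17, 18), (23, 10), (26, 24)])
v27: WRITE a=10  (a history now [(1, 20), (2, 12), (6, 1), (7, 7), (10, 4), (11, 1), (12, 9), (13, 10), (15, 10), (16, 6), (18, 20), (19, 7), (20, 14), (21, 7), (22, 1), (24, 4), (25, 21), (27, 10)])
READ a @v11: history=[(1, 20), (2, 12), (6, 1), (7, 7), (10, 4), (11, 1), (12, 9), (13, 10), (15, 10), (16, 6), (18, 20), (19, 7), (20, 14), (21, 7), (22, 1), (24, 4), (25, 21), (27, 10)] -> pick v11 -> 1
v28: WRITE b=9  (b history now [(3, 24), (4, 1), (5, 3), (8, 5), (9, 3), (14, 8), (17, 18), (23, 10), (26, 24), (28, 9)])
v29: WRITE b=1  (b history now [(3, 24), (4, 1), (5, 3), (8, 5), (9, 3), (14, 8), (17, 18), (23, 10), (26, 24), (28, 9), (29, 1)])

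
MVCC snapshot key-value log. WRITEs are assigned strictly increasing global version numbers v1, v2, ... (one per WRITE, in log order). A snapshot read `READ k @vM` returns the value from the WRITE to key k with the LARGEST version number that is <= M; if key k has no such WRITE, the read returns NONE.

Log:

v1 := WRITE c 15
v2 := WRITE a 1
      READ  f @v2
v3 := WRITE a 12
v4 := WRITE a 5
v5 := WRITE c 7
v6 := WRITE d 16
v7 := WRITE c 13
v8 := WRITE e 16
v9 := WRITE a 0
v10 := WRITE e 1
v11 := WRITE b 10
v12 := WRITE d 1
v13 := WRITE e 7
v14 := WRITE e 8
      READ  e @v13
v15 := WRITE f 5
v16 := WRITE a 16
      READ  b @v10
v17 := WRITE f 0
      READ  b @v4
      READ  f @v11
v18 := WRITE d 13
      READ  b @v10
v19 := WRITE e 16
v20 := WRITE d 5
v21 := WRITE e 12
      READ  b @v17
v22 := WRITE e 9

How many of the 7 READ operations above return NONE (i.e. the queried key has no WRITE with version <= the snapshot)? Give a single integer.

Answer: 5

Derivation:
v1: WRITE c=15  (c history now [(1, 15)])
v2: WRITE a=1  (a history now [(2, 1)])
READ f @v2: history=[] -> no version <= 2 -> NONE
v3: WRITE a=12  (a history now [(2, 1), (3, 12)])
v4: WRITE a=5  (a history now [(2, 1), (3, 12), (4, 5)])
v5: WRITE c=7  (c history now [(1, 15), (5, 7)])
v6: WRITE d=16  (d history now [(6, 16)])
v7: WRITE c=13  (c history now [(1, 15), (5, 7), (7, 13)])
v8: WRITE e=16  (e history now [(8, 16)])
v9: WRITE a=0  (a history now [(2, 1), (3, 12), (4, 5), (9, 0)])
v10: WRITE e=1  (e history now [(8, 16), (10, 1)])
v11: WRITE b=10  (b history now [(11, 10)])
v12: WRITE d=1  (d history now [(6, 16), (12, 1)])
v13: WRITE e=7  (e history now [(8, 16), (10, 1), (13, 7)])
v14: WRITE e=8  (e history now [(8, 16), (10, 1), (13, 7), (14, 8)])
READ e @v13: history=[(8, 16), (10, 1), (13, 7), (14, 8)] -> pick v13 -> 7
v15: WRITE f=5  (f history now [(15, 5)])
v16: WRITE a=16  (a history now [(2, 1), (3, 12), (4, 5), (9, 0), (16, 16)])
READ b @v10: history=[(11, 10)] -> no version <= 10 -> NONE
v17: WRITE f=0  (f history now [(15, 5), (17, 0)])
READ b @v4: history=[(11, 10)] -> no version <= 4 -> NONE
READ f @v11: history=[(15, 5), (17, 0)] -> no version <= 11 -> NONE
v18: WRITE d=13  (d history now [(6, 16), (12, 1), (18, 13)])
READ b @v10: history=[(11, 10)] -> no version <= 10 -> NONE
v19: WRITE e=16  (e history now [(8, 16), (10, 1), (13, 7), (14, 8), (19, 16)])
v20: WRITE d=5  (d history now [(6, 16), (12, 1), (18, 13), (20, 5)])
v21: WRITE e=12  (e history now [(8, 16), (10, 1), (13, 7), (14, 8), (19, 16), (21, 12)])
READ b @v17: history=[(11, 10)] -> pick v11 -> 10
v22: WRITE e=9  (e history now [(8, 16), (10, 1), (13, 7), (14, 8), (19, 16), (21, 12), (22, 9)])
Read results in order: ['NONE', '7', 'NONE', 'NONE', 'NONE', 'NONE', '10']
NONE count = 5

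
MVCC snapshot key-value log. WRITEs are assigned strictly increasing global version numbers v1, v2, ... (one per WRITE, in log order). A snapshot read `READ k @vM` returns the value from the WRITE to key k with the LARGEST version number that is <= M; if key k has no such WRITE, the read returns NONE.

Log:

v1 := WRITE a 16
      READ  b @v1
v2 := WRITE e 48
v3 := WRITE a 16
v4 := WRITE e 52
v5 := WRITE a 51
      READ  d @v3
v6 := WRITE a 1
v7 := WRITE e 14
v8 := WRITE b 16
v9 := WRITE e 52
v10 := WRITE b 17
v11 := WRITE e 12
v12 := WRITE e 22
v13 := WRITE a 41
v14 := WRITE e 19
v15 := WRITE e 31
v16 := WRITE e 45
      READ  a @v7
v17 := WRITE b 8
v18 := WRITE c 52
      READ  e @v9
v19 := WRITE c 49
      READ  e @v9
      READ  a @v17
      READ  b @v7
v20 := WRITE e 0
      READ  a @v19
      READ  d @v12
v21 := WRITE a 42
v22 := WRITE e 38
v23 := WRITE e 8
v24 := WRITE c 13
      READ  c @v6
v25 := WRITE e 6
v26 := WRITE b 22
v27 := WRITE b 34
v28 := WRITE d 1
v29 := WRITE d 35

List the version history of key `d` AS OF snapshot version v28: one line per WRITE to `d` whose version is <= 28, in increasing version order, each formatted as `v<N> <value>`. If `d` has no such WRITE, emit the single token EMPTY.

Scan writes for key=d with version <= 28:
  v1 WRITE a 16 -> skip
  v2 WRITE e 48 -> skip
  v3 WRITE a 16 -> skip
  v4 WRITE e 52 -> skip
  v5 WRITE a 51 -> skip
  v6 WRITE a 1 -> skip
  v7 WRITE e 14 -> skip
  v8 WRITE b 16 -> skip
  v9 WRITE e 52 -> skip
  v10 WRITE b 17 -> skip
  v11 WRITE e 12 -> skip
  v12 WRITE e 22 -> skip
  v13 WRITE a 41 -> skip
  v14 WRITE e 19 -> skip
  v15 WRITE e 31 -> skip
  v16 WRITE e 45 -> skip
  v17 WRITE b 8 -> skip
  v18 WRITE c 52 -> skip
  v19 WRITE c 49 -> skip
  v20 WRITE e 0 -> skip
  v21 WRITE a 42 -> skip
  v22 WRITE e 38 -> skip
  v23 WRITE e 8 -> skip
  v24 WRITE c 13 -> skip
  v25 WRITE e 6 -> skip
  v26 WRITE b 22 -> skip
  v27 WRITE b 34 -> skip
  v28 WRITE d 1 -> keep
  v29 WRITE d 35 -> drop (> snap)
Collected: [(28, 1)]

Answer: v28 1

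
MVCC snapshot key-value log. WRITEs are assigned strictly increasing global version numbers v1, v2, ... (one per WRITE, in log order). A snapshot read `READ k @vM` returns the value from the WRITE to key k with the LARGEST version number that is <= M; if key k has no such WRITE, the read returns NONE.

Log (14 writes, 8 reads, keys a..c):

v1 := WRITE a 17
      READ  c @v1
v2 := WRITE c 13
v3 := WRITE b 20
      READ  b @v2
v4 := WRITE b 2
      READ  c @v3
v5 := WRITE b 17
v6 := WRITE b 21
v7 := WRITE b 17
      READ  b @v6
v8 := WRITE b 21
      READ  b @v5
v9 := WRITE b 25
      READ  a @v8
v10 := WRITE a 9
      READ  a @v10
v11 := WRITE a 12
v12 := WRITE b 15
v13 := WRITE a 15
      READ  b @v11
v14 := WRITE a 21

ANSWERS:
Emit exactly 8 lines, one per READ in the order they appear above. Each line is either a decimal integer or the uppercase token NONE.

Answer: NONE
NONE
13
21
17
17
9
25

Derivation:
v1: WRITE a=17  (a history now [(1, 17)])
READ c @v1: history=[] -> no version <= 1 -> NONE
v2: WRITE c=13  (c history now [(2, 13)])
v3: WRITE b=20  (b history now [(3, 20)])
READ b @v2: history=[(3, 20)] -> no version <= 2 -> NONE
v4: WRITE b=2  (b history now [(3, 20), (4, 2)])
READ c @v3: history=[(2, 13)] -> pick v2 -> 13
v5: WRITE b=17  (b history now [(3, 20), (4, 2), (5, 17)])
v6: WRITE b=21  (b history now [(3, 20), (4, 2), (5, 17), (6, 21)])
v7: WRITE b=17  (b history now [(3, 20), (4, 2), (5, 17), (6, 21), (7, 17)])
READ b @v6: history=[(3, 20), (4, 2), (5, 17), (6, 21), (7, 17)] -> pick v6 -> 21
v8: WRITE b=21  (b history now [(3, 20), (4, 2), (5, 17), (6, 21), (7, 17), (8, 21)])
READ b @v5: history=[(3, 20), (4, 2), (5, 17), (6, 21), (7, 17), (8, 21)] -> pick v5 -> 17
v9: WRITE b=25  (b history now [(3, 20), (4, 2), (5, 17), (6, 21), (7, 17), (8, 21), (9, 25)])
READ a @v8: history=[(1, 17)] -> pick v1 -> 17
v10: WRITE a=9  (a history now [(1, 17), (10, 9)])
READ a @v10: history=[(1, 17), (10, 9)] -> pick v10 -> 9
v11: WRITE a=12  (a history now [(1, 17), (10, 9), (11, 12)])
v12: WRITE b=15  (b history now [(3, 20), (4, 2), (5, 17), (6, 21), (7, 17), (8, 21), (9, 25), (12, 15)])
v13: WRITE a=15  (a history now [(1, 17), (10, 9), (11, 12), (13, 15)])
READ b @v11: history=[(3, 20), (4, 2), (5, 17), (6, 21), (7, 17), (8, 21), (9, 25), (12, 15)] -> pick v9 -> 25
v14: WRITE a=21  (a history now [(1, 17), (10, 9), (11, 12), (13, 15), (14, 21)])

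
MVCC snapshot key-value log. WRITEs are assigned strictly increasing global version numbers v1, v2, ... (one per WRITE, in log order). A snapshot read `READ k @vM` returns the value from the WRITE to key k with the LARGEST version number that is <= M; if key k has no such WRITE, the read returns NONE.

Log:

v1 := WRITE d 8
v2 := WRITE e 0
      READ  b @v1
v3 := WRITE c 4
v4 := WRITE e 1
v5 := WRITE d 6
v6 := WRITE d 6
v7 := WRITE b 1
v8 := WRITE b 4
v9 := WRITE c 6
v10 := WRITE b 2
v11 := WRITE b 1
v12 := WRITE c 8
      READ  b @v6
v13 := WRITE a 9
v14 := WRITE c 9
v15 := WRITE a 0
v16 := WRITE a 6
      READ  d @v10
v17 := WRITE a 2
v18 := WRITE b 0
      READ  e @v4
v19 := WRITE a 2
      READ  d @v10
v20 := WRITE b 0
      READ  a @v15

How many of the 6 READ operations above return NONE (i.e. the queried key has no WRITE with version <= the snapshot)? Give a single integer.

Answer: 2

Derivation:
v1: WRITE d=8  (d history now [(1, 8)])
v2: WRITE e=0  (e history now [(2, 0)])
READ b @v1: history=[] -> no version <= 1 -> NONE
v3: WRITE c=4  (c history now [(3, 4)])
v4: WRITE e=1  (e history now [(2, 0), (4, 1)])
v5: WRITE d=6  (d history now [(1, 8), (5, 6)])
v6: WRITE d=6  (d history now [(1, 8), (5, 6), (6, 6)])
v7: WRITE b=1  (b history now [(7, 1)])
v8: WRITE b=4  (b history now [(7, 1), (8, 4)])
v9: WRITE c=6  (c history now [(3, 4), (9, 6)])
v10: WRITE b=2  (b history now [(7, 1), (8, 4), (10, 2)])
v11: WRITE b=1  (b history now [(7, 1), (8, 4), (10, 2), (11, 1)])
v12: WRITE c=8  (c history now [(3, 4), (9, 6), (12, 8)])
READ b @v6: history=[(7, 1), (8, 4), (10, 2), (11, 1)] -> no version <= 6 -> NONE
v13: WRITE a=9  (a history now [(13, 9)])
v14: WRITE c=9  (c history now [(3, 4), (9, 6), (12, 8), (14, 9)])
v15: WRITE a=0  (a history now [(13, 9), (15, 0)])
v16: WRITE a=6  (a history now [(13, 9), (15, 0), (16, 6)])
READ d @v10: history=[(1, 8), (5, 6), (6, 6)] -> pick v6 -> 6
v17: WRITE a=2  (a history now [(13, 9), (15, 0), (16, 6), (17, 2)])
v18: WRITE b=0  (b history now [(7, 1), (8, 4), (10, 2), (11, 1), (18, 0)])
READ e @v4: history=[(2, 0), (4, 1)] -> pick v4 -> 1
v19: WRITE a=2  (a history now [(13, 9), (15, 0), (16, 6), (17, 2), (19, 2)])
READ d @v10: history=[(1, 8), (5, 6), (6, 6)] -> pick v6 -> 6
v20: WRITE b=0  (b history now [(7, 1), (8, 4), (10, 2), (11, 1), (18, 0), (20, 0)])
READ a @v15: history=[(13, 9), (15, 0), (16, 6), (17, 2), (19, 2)] -> pick v15 -> 0
Read results in order: ['NONE', 'NONE', '6', '1', '6', '0']
NONE count = 2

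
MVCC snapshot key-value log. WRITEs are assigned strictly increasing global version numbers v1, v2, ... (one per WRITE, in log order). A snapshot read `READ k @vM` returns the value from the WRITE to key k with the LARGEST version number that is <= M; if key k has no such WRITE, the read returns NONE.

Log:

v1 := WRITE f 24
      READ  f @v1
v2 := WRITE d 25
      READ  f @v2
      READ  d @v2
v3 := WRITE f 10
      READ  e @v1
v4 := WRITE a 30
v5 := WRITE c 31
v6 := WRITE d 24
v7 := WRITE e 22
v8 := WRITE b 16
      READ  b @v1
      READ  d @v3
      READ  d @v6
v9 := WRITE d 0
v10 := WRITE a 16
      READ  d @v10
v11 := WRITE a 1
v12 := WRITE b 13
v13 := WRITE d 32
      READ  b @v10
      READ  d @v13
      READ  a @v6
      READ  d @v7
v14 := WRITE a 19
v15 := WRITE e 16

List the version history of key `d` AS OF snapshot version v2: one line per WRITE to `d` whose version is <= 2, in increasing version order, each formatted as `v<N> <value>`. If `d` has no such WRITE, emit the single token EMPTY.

Scan writes for key=d with version <= 2:
  v1 WRITE f 24 -> skip
  v2 WRITE d 25 -> keep
  v3 WRITE f 10 -> skip
  v4 WRITE a 30 -> skip
  v5 WRITE c 31 -> skip
  v6 WRITE d 24 -> drop (> snap)
  v7 WRITE e 22 -> skip
  v8 WRITE b 16 -> skip
  v9 WRITE d 0 -> drop (> snap)
  v10 WRITE a 16 -> skip
  v11 WRITE a 1 -> skip
  v12 WRITE b 13 -> skip
  v13 WRITE d 32 -> drop (> snap)
  v14 WRITE a 19 -> skip
  v15 WRITE e 16 -> skip
Collected: [(2, 25)]

Answer: v2 25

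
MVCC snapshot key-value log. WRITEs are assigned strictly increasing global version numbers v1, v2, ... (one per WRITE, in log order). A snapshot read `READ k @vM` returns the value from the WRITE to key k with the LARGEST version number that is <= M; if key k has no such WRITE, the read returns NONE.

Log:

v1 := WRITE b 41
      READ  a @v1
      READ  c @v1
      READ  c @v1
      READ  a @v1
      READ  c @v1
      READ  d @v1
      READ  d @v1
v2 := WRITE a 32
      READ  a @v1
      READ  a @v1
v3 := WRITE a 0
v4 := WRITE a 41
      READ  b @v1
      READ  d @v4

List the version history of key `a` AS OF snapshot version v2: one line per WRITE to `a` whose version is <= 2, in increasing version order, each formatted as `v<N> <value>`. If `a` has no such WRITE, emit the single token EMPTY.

Answer: v2 32

Derivation:
Scan writes for key=a with version <= 2:
  v1 WRITE b 41 -> skip
  v2 WRITE a 32 -> keep
  v3 WRITE a 0 -> drop (> snap)
  v4 WRITE a 41 -> drop (> snap)
Collected: [(2, 32)]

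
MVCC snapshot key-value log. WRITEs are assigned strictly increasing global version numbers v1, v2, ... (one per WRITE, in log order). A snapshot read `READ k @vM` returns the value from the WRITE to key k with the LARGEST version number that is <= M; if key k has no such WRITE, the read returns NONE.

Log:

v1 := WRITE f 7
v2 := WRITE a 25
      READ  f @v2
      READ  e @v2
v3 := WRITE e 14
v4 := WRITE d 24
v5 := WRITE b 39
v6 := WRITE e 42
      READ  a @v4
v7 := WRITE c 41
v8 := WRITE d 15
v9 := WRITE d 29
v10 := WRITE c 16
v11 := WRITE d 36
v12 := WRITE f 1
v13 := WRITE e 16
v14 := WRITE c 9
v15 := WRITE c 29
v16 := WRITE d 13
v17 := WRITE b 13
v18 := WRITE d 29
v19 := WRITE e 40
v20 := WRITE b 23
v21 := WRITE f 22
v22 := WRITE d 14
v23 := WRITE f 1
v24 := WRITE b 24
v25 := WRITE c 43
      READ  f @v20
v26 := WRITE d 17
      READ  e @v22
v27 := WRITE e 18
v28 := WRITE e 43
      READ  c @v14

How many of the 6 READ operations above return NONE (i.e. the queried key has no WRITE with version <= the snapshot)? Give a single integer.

Answer: 1

Derivation:
v1: WRITE f=7  (f history now [(1, 7)])
v2: WRITE a=25  (a history now [(2, 25)])
READ f @v2: history=[(1, 7)] -> pick v1 -> 7
READ e @v2: history=[] -> no version <= 2 -> NONE
v3: WRITE e=14  (e history now [(3, 14)])
v4: WRITE d=24  (d history now [(4, 24)])
v5: WRITE b=39  (b history now [(5, 39)])
v6: WRITE e=42  (e history now [(3, 14), (6, 42)])
READ a @v4: history=[(2, 25)] -> pick v2 -> 25
v7: WRITE c=41  (c history now [(7, 41)])
v8: WRITE d=15  (d history now [(4, 24), (8, 15)])
v9: WRITE d=29  (d history now [(4, 24), (8, 15), (9, 29)])
v10: WRITE c=16  (c history now [(7, 41), (10, 16)])
v11: WRITE d=36  (d history now [(4, 24), (8, 15), (9, 29), (11, 36)])
v12: WRITE f=1  (f history now [(1, 7), (12, 1)])
v13: WRITE e=16  (e history now [(3, 14), (6, 42), (13, 16)])
v14: WRITE c=9  (c history now [(7, 41), (10, 16), (14, 9)])
v15: WRITE c=29  (c history now [(7, 41), (10, 16), (14, 9), (15, 29)])
v16: WRITE d=13  (d history now [(4, 24), (8, 15), (9, 29), (11, 36), (16, 13)])
v17: WRITE b=13  (b history now [(5, 39), (17, 13)])
v18: WRITE d=29  (d history now [(4, 24), (8, 15), (9, 29), (11, 36), (16, 13), (18, 29)])
v19: WRITE e=40  (e history now [(3, 14), (6, 42), (13, 16), (19, 40)])
v20: WRITE b=23  (b history now [(5, 39), (17, 13), (20, 23)])
v21: WRITE f=22  (f history now [(1, 7), (12, 1), (21, 22)])
v22: WRITE d=14  (d history now [(4, 24), (8, 15), (9, 29), (11, 36), (16, 13), (18, 29), (22, 14)])
v23: WRITE f=1  (f history now [(1, 7), (12, 1), (21, 22), (23, 1)])
v24: WRITE b=24  (b history now [(5, 39), (17, 13), (20, 23), (24, 24)])
v25: WRITE c=43  (c history now [(7, 41), (10, 16), (14, 9), (15, 29), (25, 43)])
READ f @v20: history=[(1, 7), (12, 1), (21, 22), (23, 1)] -> pick v12 -> 1
v26: WRITE d=17  (d history now [(4, 24), (8, 15), (9, 29), (11, 36), (16, 13), (18, 29), (22, 14), (26, 17)])
READ e @v22: history=[(3, 14), (6, 42), (13, 16), (19, 40)] -> pick v19 -> 40
v27: WRITE e=18  (e history now [(3, 14), (6, 42), (13, 16), (19, 40), (27, 18)])
v28: WRITE e=43  (e history now [(3, 14), (6, 42), (13, 16), (19, 40), (27, 18), (28, 43)])
READ c @v14: history=[(7, 41), (10, 16), (14, 9), (15, 29), (25, 43)] -> pick v14 -> 9
Read results in order: ['7', 'NONE', '25', '1', '40', '9']
NONE count = 1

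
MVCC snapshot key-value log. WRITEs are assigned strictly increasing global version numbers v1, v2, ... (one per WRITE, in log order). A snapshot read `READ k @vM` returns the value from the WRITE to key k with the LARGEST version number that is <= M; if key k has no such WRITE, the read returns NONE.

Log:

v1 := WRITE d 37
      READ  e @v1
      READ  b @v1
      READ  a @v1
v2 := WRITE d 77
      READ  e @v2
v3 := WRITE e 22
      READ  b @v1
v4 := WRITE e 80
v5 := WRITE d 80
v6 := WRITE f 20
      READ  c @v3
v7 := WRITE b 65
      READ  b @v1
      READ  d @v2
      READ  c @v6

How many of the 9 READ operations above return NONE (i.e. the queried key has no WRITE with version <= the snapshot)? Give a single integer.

v1: WRITE d=37  (d history now [(1, 37)])
READ e @v1: history=[] -> no version <= 1 -> NONE
READ b @v1: history=[] -> no version <= 1 -> NONE
READ a @v1: history=[] -> no version <= 1 -> NONE
v2: WRITE d=77  (d history now [(1, 37), (2, 77)])
READ e @v2: history=[] -> no version <= 2 -> NONE
v3: WRITE e=22  (e history now [(3, 22)])
READ b @v1: history=[] -> no version <= 1 -> NONE
v4: WRITE e=80  (e history now [(3, 22), (4, 80)])
v5: WRITE d=80  (d history now [(1, 37), (2, 77), (5, 80)])
v6: WRITE f=20  (f history now [(6, 20)])
READ c @v3: history=[] -> no version <= 3 -> NONE
v7: WRITE b=65  (b history now [(7, 65)])
READ b @v1: history=[(7, 65)] -> no version <= 1 -> NONE
READ d @v2: history=[(1, 37), (2, 77), (5, 80)] -> pick v2 -> 77
READ c @v6: history=[] -> no version <= 6 -> NONE
Read results in order: ['NONE', 'NONE', 'NONE', 'NONE', 'NONE', 'NONE', 'NONE', '77', 'NONE']
NONE count = 8

Answer: 8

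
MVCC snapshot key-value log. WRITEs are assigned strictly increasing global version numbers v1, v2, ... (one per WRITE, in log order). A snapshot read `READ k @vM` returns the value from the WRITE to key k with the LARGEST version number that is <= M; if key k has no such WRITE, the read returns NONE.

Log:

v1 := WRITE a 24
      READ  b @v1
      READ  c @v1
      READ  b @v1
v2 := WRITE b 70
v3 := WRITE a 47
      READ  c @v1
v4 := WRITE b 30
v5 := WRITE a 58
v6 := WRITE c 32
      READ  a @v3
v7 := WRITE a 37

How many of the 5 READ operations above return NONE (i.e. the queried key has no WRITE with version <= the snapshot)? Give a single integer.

v1: WRITE a=24  (a history now [(1, 24)])
READ b @v1: history=[] -> no version <= 1 -> NONE
READ c @v1: history=[] -> no version <= 1 -> NONE
READ b @v1: history=[] -> no version <= 1 -> NONE
v2: WRITE b=70  (b history now [(2, 70)])
v3: WRITE a=47  (a history now [(1, 24), (3, 47)])
READ c @v1: history=[] -> no version <= 1 -> NONE
v4: WRITE b=30  (b history now [(2, 70), (4, 30)])
v5: WRITE a=58  (a history now [(1, 24), (3, 47), (5, 58)])
v6: WRITE c=32  (c history now [(6, 32)])
READ a @v3: history=[(1, 24), (3, 47), (5, 58)] -> pick v3 -> 47
v7: WRITE a=37  (a history now [(1, 24), (3, 47), (5, 58), (7, 37)])
Read results in order: ['NONE', 'NONE', 'NONE', 'NONE', '47']
NONE count = 4

Answer: 4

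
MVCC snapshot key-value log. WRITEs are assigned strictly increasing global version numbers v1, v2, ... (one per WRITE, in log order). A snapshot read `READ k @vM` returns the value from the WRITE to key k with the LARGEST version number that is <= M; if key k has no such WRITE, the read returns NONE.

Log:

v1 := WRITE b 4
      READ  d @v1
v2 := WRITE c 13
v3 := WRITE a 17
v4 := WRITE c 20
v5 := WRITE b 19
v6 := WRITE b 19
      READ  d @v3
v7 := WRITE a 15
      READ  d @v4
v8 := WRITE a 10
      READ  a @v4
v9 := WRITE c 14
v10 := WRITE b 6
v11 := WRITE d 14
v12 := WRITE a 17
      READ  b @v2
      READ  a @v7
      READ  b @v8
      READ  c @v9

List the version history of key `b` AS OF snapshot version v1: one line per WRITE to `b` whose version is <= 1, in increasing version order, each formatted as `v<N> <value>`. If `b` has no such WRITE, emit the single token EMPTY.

Answer: v1 4

Derivation:
Scan writes for key=b with version <= 1:
  v1 WRITE b 4 -> keep
  v2 WRITE c 13 -> skip
  v3 WRITE a 17 -> skip
  v4 WRITE c 20 -> skip
  v5 WRITE b 19 -> drop (> snap)
  v6 WRITE b 19 -> drop (> snap)
  v7 WRITE a 15 -> skip
  v8 WRITE a 10 -> skip
  v9 WRITE c 14 -> skip
  v10 WRITE b 6 -> drop (> snap)
  v11 WRITE d 14 -> skip
  v12 WRITE a 17 -> skip
Collected: [(1, 4)]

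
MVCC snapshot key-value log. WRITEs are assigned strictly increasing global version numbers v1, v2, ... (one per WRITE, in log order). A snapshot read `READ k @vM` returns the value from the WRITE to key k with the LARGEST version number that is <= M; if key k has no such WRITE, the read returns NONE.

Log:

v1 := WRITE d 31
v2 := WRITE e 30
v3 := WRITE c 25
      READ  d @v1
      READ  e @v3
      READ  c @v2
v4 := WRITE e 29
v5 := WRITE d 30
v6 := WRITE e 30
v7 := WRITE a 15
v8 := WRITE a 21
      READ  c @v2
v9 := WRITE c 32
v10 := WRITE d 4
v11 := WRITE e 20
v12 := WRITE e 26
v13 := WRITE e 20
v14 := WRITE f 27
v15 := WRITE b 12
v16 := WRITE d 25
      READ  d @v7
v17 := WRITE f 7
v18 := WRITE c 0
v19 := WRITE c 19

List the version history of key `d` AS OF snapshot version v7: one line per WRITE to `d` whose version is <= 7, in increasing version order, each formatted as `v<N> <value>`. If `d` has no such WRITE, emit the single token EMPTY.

Answer: v1 31
v5 30

Derivation:
Scan writes for key=d with version <= 7:
  v1 WRITE d 31 -> keep
  v2 WRITE e 30 -> skip
  v3 WRITE c 25 -> skip
  v4 WRITE e 29 -> skip
  v5 WRITE d 30 -> keep
  v6 WRITE e 30 -> skip
  v7 WRITE a 15 -> skip
  v8 WRITE a 21 -> skip
  v9 WRITE c 32 -> skip
  v10 WRITE d 4 -> drop (> snap)
  v11 WRITE e 20 -> skip
  v12 WRITE e 26 -> skip
  v13 WRITE e 20 -> skip
  v14 WRITE f 27 -> skip
  v15 WRITE b 12 -> skip
  v16 WRITE d 25 -> drop (> snap)
  v17 WRITE f 7 -> skip
  v18 WRITE c 0 -> skip
  v19 WRITE c 19 -> skip
Collected: [(1, 31), (5, 30)]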